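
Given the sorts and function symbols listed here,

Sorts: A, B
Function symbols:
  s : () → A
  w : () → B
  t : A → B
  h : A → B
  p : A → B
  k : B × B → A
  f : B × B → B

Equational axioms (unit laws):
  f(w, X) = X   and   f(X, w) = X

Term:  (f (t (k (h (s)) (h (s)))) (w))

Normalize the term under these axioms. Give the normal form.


normal form = (t (k (h (s)) (h (s))))

1. (f (t (k (h (s)) (h (s)))) (w))  →  (t (k (h (s)) (h (s))))


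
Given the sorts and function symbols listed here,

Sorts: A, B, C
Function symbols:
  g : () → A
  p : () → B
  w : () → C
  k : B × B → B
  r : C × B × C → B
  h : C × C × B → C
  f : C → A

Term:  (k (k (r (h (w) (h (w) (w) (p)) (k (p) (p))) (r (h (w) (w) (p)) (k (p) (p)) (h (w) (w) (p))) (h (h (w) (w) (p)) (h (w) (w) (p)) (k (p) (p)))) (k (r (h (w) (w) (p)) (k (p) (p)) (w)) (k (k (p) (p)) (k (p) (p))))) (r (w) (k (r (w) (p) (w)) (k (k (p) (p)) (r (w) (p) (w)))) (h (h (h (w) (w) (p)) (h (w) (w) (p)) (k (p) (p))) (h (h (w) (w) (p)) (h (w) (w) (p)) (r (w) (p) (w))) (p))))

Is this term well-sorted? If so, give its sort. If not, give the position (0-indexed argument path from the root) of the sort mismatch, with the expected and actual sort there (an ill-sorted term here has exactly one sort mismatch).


        (w) : C
          (w) : C
          (w) : C
          (p) : B
        (h (w) (w) (p)) : C
          (p) : B
          (p) : B
        (k (p) (p)) : B
      (h (w) (h (w) (w) (p)) (k (p) (p))) : C
          (w) : C
          (w) : C
          (p) : B
        (h (w) (w) (p)) : C
          (p) : B
          (p) : B
        (k (p) (p)) : B
          (w) : C
          (w) : C
          (p) : B
        (h (w) (w) (p)) : C
      (r (h (w) (w) (p)) (k (p) (p)) (h (w) (w) (p))) : B
          (w) : C
          (w) : C
          (p) : B
        (h (w) (w) (p)) : C
          (w) : C
          (w) : C
          (p) : B
        (h (w) (w) (p)) : C
          (p) : B
          (p) : B
        (k (p) (p)) : B
      (h (h (w) (w) (p)) (h (w) (w) (p)) (k (p) (p))) : C
    (r (h (w) (h (w) (w) (p)) (k (p) (p))) (r (h (w) (w) (p)) (k (p) (p)) (h (w) (w) (p))) (h (h (w) (w) (p)) (h (w) (w) (p)) (k (p) (p)))) : B
          (w) : C
          (w) : C
          (p) : B
        (h (w) (w) (p)) : C
          (p) : B
          (p) : B
        (k (p) (p)) : B
        (w) : C
      (r (h (w) (w) (p)) (k (p) (p)) (w)) : B
          (p) : B
          (p) : B
        (k (p) (p)) : B
          (p) : B
          (p) : B
        (k (p) (p)) : B
      (k (k (p) (p)) (k (p) (p))) : B
    (k (r (h (w) (w) (p)) (k (p) (p)) (w)) (k (k (p) (p)) (k (p) (p)))) : B
  (k (r (h (w) (h (w) (w) (p)) (k (p) (p))) (r (h (w) (w) (p)) (k (p) (p)) (h (w) (w) (p))) (h (h (w) (w) (p)) (h (w) (w) (p)) (k (p) (p)))) (k (r (h (w) (w) (p)) (k (p) (p)) (w)) (k (k (p) (p)) (k (p) (p))))) : B
    (w) : C
        (w) : C
        (p) : B
        (w) : C
      (r (w) (p) (w)) : B
          (p) : B
          (p) : B
        (k (p) (p)) : B
          (w) : C
          (p) : B
          (w) : C
        (r (w) (p) (w)) : B
      (k (k (p) (p)) (r (w) (p) (w))) : B
    (k (r (w) (p) (w)) (k (k (p) (p)) (r (w) (p) (w)))) : B
          (w) : C
          (w) : C
          (p) : B
        (h (w) (w) (p)) : C
          (w) : C
          (w) : C
          (p) : B
        (h (w) (w) (p)) : C
          (p) : B
          (p) : B
        (k (p) (p)) : B
      (h (h (w) (w) (p)) (h (w) (w) (p)) (k (p) (p))) : C
          (w) : C
          (w) : C
          (p) : B
        (h (w) (w) (p)) : C
          (w) : C
          (w) : C
          (p) : B
        (h (w) (w) (p)) : C
          (w) : C
          (p) : B
          (w) : C
        (r (w) (p) (w)) : B
      (h (h (w) (w) (p)) (h (w) (w) (p)) (r (w) (p) (w))) : C
      (p) : B
    (h (h (h (w) (w) (p)) (h (w) (w) (p)) (k (p) (p))) (h (h (w) (w) (p)) (h (w) (w) (p)) (r (w) (p) (w))) (p)) : C
  (r (w) (k (r (w) (p) (w)) (k (k (p) (p)) (r (w) (p) (w)))) (h (h (h (w) (w) (p)) (h (w) (w) (p)) (k (p) (p))) (h (h (w) (w) (p)) (h (w) (w) (p)) (r (w) (p) (w))) (p))) : B
(k (k (r (h (w) (h (w) (w) (p)) (k (p) (p))) (r (h (w) (w) (p)) (k (p) (p)) (h (w) (w) (p))) (h (h (w) (w) (p)) (h (w) (w) (p)) (k (p) (p)))) (k (r (h (w) (w) (p)) (k (p) (p)) (w)) (k (k (p) (p)) (k (p) (p))))) (r (w) (k (r (w) (p) (w)) (k (k (p) (p)) (r (w) (p) (w)))) (h (h (h (w) (w) (p)) (h (w) (w) (p)) (k (p) (p))) (h (h (w) (w) (p)) (h (w) (w) (p)) (r (w) (p) (w))) (p)))) : B

well-sorted; sort = B


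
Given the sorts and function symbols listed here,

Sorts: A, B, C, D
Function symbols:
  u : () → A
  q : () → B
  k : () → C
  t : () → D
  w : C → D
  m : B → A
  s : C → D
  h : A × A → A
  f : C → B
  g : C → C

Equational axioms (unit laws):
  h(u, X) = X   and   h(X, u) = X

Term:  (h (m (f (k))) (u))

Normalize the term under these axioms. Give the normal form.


1. (h (m (f (k))) (u))  →  (m (f (k)))

normal form = (m (f (k)))


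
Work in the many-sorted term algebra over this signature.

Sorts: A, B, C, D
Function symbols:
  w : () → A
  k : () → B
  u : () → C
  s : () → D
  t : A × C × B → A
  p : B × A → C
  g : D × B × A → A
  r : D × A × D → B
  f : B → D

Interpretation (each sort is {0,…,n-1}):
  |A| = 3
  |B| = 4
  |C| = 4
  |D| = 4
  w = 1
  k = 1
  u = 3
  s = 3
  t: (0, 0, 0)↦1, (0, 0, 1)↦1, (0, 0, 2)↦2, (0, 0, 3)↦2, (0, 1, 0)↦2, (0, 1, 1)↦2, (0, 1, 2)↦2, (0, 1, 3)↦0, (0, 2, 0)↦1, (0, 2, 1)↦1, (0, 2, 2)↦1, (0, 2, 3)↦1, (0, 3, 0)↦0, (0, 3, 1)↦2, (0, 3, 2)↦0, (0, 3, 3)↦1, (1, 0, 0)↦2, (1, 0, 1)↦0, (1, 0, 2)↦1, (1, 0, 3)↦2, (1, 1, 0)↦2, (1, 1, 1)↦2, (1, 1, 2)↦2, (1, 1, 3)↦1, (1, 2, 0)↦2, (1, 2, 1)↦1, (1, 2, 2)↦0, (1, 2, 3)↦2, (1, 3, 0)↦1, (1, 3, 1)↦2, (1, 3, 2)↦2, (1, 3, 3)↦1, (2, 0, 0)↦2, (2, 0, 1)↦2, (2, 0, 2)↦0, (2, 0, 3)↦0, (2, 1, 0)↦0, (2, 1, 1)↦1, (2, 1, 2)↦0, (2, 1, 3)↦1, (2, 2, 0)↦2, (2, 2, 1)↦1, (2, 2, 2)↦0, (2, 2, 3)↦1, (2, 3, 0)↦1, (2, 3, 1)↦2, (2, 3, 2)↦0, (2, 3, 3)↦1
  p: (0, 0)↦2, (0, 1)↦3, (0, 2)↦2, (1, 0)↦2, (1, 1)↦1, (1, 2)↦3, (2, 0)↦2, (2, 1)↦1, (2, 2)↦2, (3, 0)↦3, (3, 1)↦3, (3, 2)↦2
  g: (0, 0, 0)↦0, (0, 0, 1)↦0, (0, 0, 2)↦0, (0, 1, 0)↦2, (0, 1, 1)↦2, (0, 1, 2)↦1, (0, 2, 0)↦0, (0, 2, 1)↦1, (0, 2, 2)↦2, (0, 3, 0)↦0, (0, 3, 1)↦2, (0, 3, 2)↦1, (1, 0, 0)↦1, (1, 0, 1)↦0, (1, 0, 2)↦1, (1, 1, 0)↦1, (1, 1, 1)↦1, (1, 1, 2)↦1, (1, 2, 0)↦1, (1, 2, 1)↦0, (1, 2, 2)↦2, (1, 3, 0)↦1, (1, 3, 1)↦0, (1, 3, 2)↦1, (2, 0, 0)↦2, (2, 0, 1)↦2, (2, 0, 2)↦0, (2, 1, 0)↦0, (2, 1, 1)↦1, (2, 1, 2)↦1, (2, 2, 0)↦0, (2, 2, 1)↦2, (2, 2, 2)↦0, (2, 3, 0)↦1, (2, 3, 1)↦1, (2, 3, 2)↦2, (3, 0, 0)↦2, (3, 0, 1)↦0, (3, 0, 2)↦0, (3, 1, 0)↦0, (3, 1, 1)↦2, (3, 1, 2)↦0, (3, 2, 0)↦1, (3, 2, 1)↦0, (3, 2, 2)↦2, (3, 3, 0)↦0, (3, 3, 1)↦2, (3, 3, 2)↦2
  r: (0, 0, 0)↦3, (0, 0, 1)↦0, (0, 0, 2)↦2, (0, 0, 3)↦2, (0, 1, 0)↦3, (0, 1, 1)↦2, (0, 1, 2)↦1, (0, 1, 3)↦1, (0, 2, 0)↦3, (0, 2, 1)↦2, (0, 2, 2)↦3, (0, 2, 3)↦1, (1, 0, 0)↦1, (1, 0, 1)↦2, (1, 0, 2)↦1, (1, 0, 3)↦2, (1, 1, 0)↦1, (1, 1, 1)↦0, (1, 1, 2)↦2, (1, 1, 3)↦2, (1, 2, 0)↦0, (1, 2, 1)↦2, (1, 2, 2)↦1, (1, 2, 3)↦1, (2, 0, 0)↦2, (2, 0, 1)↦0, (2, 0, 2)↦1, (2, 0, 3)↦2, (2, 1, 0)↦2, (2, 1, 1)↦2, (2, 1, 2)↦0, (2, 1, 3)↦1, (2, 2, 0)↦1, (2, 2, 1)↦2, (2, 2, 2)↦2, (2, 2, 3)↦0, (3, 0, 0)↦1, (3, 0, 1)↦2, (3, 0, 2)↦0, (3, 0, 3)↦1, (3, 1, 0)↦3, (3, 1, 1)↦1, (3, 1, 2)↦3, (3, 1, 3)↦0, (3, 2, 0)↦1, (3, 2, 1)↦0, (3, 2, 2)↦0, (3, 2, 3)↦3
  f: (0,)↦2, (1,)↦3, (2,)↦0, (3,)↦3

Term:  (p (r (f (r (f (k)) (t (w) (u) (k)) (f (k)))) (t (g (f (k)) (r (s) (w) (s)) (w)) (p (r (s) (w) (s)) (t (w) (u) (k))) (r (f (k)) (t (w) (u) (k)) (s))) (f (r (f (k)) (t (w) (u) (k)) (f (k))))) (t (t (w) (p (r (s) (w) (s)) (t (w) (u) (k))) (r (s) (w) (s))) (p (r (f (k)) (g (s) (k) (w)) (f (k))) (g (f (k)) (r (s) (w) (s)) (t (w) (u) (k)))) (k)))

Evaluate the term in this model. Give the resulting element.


value = 2

  k = 1
  (f (k)) = f(1,) = 3
  w = 1
  u = 3
  k = 1
  (t (w) (u) (k)) = t(1, 3, 1) = 2
  k = 1
  (f (k)) = f(1,) = 3
  (r (f (k)) (t (w) (u) (k)) (f (k))) = r(3, 2, 3) = 3
  (f (r (f (k)) (t (w) (u) (k)) (f (k)))) = f(3,) = 3
  k = 1
  (f (k)) = f(1,) = 3
  s = 3
  w = 1
  s = 3
  (r (s) (w) (s)) = r(3, 1, 3) = 0
  w = 1
  (g (f (k)) (r (s) (w) (s)) (w)) = g(3, 0, 1) = 0
  s = 3
  w = 1
  s = 3
  (r (s) (w) (s)) = r(3, 1, 3) = 0
  w = 1
  u = 3
  k = 1
  (t (w) (u) (k)) = t(1, 3, 1) = 2
  (p (r (s) (w) (s)) (t (w) (u) (k))) = p(0, 2) = 2
  k = 1
  (f (k)) = f(1,) = 3
  w = 1
  u = 3
  k = 1
  (t (w) (u) (k)) = t(1, 3, 1) = 2
  s = 3
  (r (f (k)) (t (w) (u) (k)) (s)) = r(3, 2, 3) = 3
  (t (g (f (k)) (r (s) (w) (s)) (w)) (p (r (s) (w) (s)) (t (w) (u) (k))) (r (f (k)) (t (w) (u) (k)) (s))) = t(0, 2, 3) = 1
  k = 1
  (f (k)) = f(1,) = 3
  w = 1
  u = 3
  k = 1
  (t (w) (u) (k)) = t(1, 3, 1) = 2
  k = 1
  (f (k)) = f(1,) = 3
  (r (f (k)) (t (w) (u) (k)) (f (k))) = r(3, 2, 3) = 3
  (f (r (f (k)) (t (w) (u) (k)) (f (k)))) = f(3,) = 3
  (r (f (r (f (k)) (t (w) (u) (k)) (f (k)))) (t (g (f (k)) (r (s) (w) (s)) (w)) (p (r (s) (w) (s)) (t (w) (u) (k))) (r (f (k)) (t (w) (u) (k)) (s))) (f (r (f (k)) (t (w) (u) (k)) (f (k))))) = r(3, 1, 3) = 0
  w = 1
  s = 3
  w = 1
  s = 3
  (r (s) (w) (s)) = r(3, 1, 3) = 0
  w = 1
  u = 3
  k = 1
  (t (w) (u) (k)) = t(1, 3, 1) = 2
  (p (r (s) (w) (s)) (t (w) (u) (k))) = p(0, 2) = 2
  s = 3
  w = 1
  s = 3
  (r (s) (w) (s)) = r(3, 1, 3) = 0
  (t (w) (p (r (s) (w) (s)) (t (w) (u) (k))) (r (s) (w) (s))) = t(1, 2, 0) = 2
  k = 1
  (f (k)) = f(1,) = 3
  s = 3
  k = 1
  w = 1
  (g (s) (k) (w)) = g(3, 1, 1) = 2
  k = 1
  (f (k)) = f(1,) = 3
  (r (f (k)) (g (s) (k) (w)) (f (k))) = r(3, 2, 3) = 3
  k = 1
  (f (k)) = f(1,) = 3
  s = 3
  w = 1
  s = 3
  (r (s) (w) (s)) = r(3, 1, 3) = 0
  w = 1
  u = 3
  k = 1
  (t (w) (u) (k)) = t(1, 3, 1) = 2
  (g (f (k)) (r (s) (w) (s)) (t (w) (u) (k))) = g(3, 0, 2) = 0
  (p (r (f (k)) (g (s) (k) (w)) (f (k))) (g (f (k)) (r (s) (w) (s)) (t (w) (u) (k)))) = p(3, 0) = 3
  k = 1
  (t (t (w) (p (r (s) (w) (s)) (t (w) (u) (k))) (r (s) (w) (s))) (p (r (f (k)) (g (s) (k) (w)) (f (k))) (g (f (k)) (r (s) (w) (s)) (t (w) (u) (k)))) (k)) = t(2, 3, 1) = 2
  (p (r (f (r (f (k)) (t (w) (u) (k)) (f (k)))) (t (g (f (k)) (r (s) (w) (s)) (w)) (p (r (s) (w) (s)) (t (w) (u) (k))) (r (f (k)) (t (w) (u) (k)) (s))) (f (r (f (k)) (t (w) (u) (k)) (f (k))))) (t (t (w) (p (r (s) (w) (s)) (t (w) (u) (k))) (r (s) (w) (s))) (p (r (f (k)) (g (s) (k) (w)) (f (k))) (g (f (k)) (r (s) (w) (s)) (t (w) (u) (k)))) (k))) = p(0, 2) = 2


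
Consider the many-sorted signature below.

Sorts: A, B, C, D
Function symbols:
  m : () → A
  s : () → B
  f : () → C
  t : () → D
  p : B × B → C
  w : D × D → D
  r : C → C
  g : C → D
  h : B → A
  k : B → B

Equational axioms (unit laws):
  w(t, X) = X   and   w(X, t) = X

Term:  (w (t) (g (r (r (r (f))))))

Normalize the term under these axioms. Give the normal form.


1. (w (t) (g (r (r (r (f))))))  →  (g (r (r (r (f)))))

normal form = (g (r (r (r (f)))))


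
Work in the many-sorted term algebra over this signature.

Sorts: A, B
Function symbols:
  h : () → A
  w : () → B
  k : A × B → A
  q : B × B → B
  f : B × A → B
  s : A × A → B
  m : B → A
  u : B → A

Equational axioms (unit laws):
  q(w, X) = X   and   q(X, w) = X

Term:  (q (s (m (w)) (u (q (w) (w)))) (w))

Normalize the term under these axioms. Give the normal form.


1. (q (s (m (w)) (u (q (w) (w)))) (w))  →  (s (m (w)) (u (q (w) (w))))
2. (s (m (w)) (u (q (w) (w))))  →  (s (m (w)) (u (w)))

normal form = (s (m (w)) (u (w)))


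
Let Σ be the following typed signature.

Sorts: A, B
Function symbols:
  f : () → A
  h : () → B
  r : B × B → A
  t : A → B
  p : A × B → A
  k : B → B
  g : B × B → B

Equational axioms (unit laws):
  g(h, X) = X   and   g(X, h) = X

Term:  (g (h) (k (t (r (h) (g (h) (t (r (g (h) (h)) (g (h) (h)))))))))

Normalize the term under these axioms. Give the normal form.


1. (g (h) (k (t (r (h) (g (h) (t (r (g (h) (h)) (g (h) (h)))))))))  →  (k (t (r (h) (g (h) (t (r (g (h) (h)) (g (h) (h))))))))
2. (k (t (r (h) (g (h) (t (r (g (h) (h)) (g (h) (h))))))))  →  (k (t (r (h) (t (r (g (h) (h)) (g (h) (h)))))))
3. (k (t (r (h) (t (r (g (h) (h)) (g (h) (h)))))))  →  (k (t (r (h) (t (r (h) (g (h) (h)))))))
4. (k (t (r (h) (t (r (h) (g (h) (h)))))))  →  (k (t (r (h) (t (r (h) (h))))))

normal form = (k (t (r (h) (t (r (h) (h))))))


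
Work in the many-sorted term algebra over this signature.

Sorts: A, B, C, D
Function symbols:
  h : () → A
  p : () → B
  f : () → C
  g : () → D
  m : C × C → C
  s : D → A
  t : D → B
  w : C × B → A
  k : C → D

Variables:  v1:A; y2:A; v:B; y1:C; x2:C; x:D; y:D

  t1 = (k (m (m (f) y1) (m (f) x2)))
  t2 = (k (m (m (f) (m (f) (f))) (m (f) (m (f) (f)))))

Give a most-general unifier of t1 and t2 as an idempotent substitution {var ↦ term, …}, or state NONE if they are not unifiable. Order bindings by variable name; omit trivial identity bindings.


{x2 ↦ (m (f) (f)), y1 ↦ (m (f) (f))}


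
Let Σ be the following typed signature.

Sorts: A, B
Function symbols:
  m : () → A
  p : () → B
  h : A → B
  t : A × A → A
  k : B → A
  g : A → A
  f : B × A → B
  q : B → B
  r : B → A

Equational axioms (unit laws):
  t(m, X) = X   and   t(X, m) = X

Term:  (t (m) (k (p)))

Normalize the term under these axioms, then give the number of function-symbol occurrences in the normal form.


1. (t (m) (k (p)))  →  (k (p))
normal form: (k (p))

size = 2


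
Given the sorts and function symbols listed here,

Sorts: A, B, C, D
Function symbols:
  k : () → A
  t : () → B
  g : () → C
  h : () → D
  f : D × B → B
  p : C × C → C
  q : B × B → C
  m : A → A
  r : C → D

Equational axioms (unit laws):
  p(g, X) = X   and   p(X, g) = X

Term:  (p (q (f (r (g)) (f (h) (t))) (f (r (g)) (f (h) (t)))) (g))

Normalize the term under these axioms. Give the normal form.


1. (p (q (f (r (g)) (f (h) (t))) (f (r (g)) (f (h) (t)))) (g))  →  (q (f (r (g)) (f (h) (t))) (f (r (g)) (f (h) (t))))

normal form = (q (f (r (g)) (f (h) (t))) (f (r (g)) (f (h) (t))))


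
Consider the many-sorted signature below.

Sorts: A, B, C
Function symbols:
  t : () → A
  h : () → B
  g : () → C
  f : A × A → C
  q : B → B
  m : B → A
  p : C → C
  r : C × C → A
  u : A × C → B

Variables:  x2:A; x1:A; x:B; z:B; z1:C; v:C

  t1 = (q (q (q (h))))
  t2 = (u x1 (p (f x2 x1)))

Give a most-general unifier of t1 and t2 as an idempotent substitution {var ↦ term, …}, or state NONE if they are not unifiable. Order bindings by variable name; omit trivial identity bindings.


NONE (not unifiable)

head clash or occurs-check failure — not unifiable


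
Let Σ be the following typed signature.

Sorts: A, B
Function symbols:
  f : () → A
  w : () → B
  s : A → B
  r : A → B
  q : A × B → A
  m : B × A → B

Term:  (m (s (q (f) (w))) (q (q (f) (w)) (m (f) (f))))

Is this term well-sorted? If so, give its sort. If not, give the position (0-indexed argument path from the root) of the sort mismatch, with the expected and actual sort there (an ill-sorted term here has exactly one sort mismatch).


ill-sorted at position [1, 1, 0]: expected B, got A

      (f) : A
      (w) : B
    (q (f) (w)) : A
  (s (q (f) (w))) : B
      (f) : A
      (w) : B
    (q (f) (w)) : A
      (f) : A
      (f) : A
    (m (f) (f)) : ✗ arg 0 at [1, 1, 0] has sort A, expected B


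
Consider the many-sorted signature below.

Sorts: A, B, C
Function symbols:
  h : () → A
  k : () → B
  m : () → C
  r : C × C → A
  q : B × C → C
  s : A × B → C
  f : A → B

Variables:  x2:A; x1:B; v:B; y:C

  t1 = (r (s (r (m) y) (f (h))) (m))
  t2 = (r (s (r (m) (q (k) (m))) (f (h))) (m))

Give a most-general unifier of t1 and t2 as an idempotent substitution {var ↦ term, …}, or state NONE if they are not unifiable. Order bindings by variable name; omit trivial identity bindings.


{y ↦ (q (k) (m))}


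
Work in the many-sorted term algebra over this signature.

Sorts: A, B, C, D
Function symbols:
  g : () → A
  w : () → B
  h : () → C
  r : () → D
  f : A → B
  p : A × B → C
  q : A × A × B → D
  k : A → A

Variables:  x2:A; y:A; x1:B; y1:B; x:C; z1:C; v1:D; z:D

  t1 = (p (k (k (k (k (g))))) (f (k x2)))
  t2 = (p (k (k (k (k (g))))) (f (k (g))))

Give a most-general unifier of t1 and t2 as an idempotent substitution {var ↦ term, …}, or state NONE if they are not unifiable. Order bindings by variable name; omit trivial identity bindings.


{x2 ↦ (g)}


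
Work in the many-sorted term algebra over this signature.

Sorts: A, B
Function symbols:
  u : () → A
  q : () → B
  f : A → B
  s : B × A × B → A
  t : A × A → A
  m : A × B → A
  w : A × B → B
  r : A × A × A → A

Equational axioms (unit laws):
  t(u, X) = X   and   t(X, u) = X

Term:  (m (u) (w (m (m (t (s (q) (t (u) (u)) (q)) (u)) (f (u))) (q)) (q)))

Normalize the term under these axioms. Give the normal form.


normal form = (m (u) (w (m (m (s (q) (u) (q)) (f (u))) (q)) (q)))

1. (m (u) (w (m (m (t (s (q) (t (u) (u)) (q)) (u)) (f (u))) (q)) (q)))  →  (m (u) (w (m (m (s (q) (t (u) (u)) (q)) (f (u))) (q)) (q)))
2. (m (u) (w (m (m (s (q) (t (u) (u)) (q)) (f (u))) (q)) (q)))  →  (m (u) (w (m (m (s (q) (u) (q)) (f (u))) (q)) (q)))


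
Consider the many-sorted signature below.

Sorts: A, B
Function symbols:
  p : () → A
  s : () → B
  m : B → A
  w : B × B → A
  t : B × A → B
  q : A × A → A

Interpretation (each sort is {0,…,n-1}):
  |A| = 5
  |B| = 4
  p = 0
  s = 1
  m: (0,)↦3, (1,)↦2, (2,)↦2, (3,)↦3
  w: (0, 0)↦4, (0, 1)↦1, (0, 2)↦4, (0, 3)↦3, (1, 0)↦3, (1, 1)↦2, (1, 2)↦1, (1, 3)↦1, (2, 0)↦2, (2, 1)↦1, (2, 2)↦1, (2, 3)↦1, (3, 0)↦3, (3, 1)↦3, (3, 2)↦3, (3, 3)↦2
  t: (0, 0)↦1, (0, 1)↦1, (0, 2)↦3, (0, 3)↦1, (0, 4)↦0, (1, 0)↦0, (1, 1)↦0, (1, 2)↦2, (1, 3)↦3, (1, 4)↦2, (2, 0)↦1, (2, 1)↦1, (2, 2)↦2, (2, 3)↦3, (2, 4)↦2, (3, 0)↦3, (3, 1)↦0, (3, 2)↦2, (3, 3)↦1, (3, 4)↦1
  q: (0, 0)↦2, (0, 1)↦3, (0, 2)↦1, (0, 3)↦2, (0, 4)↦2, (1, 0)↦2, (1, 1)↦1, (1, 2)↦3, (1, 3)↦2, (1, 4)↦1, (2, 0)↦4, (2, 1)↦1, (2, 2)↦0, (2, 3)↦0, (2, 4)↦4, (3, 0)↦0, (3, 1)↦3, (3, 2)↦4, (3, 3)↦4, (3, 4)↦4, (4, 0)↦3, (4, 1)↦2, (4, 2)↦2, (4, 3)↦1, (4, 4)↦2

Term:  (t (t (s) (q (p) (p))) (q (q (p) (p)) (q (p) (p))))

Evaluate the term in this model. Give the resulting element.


  s = 1
  p = 0
  p = 0
  (q (p) (p)) = q(0, 0) = 2
  (t (s) (q (p) (p))) = t(1, 2) = 2
  p = 0
  p = 0
  (q (p) (p)) = q(0, 0) = 2
  p = 0
  p = 0
  (q (p) (p)) = q(0, 0) = 2
  (q (q (p) (p)) (q (p) (p))) = q(2, 2) = 0
  (t (t (s) (q (p) (p))) (q (q (p) (p)) (q (p) (p)))) = t(2, 0) = 1

value = 1


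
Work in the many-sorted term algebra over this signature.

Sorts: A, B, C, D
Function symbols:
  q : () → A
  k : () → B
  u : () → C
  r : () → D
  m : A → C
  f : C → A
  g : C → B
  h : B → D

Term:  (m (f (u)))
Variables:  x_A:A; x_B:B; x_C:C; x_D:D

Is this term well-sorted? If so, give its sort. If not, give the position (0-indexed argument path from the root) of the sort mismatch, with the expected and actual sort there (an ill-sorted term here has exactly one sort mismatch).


well-sorted; sort = C

    (u) : C
  (f (u)) : A
(m (f (u))) : C


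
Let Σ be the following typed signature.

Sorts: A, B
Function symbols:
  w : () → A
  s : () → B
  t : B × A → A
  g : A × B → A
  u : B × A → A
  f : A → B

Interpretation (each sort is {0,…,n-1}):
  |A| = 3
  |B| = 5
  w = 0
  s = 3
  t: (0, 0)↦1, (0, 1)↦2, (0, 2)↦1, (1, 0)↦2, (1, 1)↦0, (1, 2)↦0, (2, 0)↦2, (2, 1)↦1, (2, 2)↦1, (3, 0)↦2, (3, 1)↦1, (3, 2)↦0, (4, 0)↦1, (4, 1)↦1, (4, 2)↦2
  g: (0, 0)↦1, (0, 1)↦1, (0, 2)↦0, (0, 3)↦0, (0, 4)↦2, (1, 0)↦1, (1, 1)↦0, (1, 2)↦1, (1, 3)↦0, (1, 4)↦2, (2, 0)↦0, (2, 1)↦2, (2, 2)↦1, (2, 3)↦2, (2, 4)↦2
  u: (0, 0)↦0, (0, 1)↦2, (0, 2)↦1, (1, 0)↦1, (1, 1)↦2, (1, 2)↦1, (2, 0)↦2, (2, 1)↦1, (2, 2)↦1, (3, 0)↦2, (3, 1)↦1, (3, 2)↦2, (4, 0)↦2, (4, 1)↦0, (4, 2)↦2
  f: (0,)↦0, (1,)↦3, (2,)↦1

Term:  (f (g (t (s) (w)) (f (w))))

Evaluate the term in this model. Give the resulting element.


  s = 3
  w = 0
  (t (s) (w)) = t(3, 0) = 2
  w = 0
  (f (w)) = f(0,) = 0
  (g (t (s) (w)) (f (w))) = g(2, 0) = 0
  (f (g (t (s) (w)) (f (w)))) = f(0,) = 0

value = 0


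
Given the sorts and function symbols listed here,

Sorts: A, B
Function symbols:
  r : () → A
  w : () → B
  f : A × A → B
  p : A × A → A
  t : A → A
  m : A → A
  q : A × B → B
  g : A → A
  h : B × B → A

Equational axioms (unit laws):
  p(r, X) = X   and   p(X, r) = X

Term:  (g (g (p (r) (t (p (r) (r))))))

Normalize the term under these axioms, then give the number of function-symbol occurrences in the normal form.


size = 4

1. (g (g (p (r) (t (p (r) (r))))))  →  (g (g (t (p (r) (r)))))
2. (g (g (t (p (r) (r)))))  →  (g (g (t (r))))
normal form: (g (g (t (r))))


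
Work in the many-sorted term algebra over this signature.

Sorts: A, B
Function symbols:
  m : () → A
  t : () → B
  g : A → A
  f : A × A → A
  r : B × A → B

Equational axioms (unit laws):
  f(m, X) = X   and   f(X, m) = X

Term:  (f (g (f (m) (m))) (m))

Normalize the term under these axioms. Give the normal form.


normal form = (g (m))

1. (f (g (f (m) (m))) (m))  →  (g (f (m) (m)))
2. (g (f (m) (m)))  →  (g (m))


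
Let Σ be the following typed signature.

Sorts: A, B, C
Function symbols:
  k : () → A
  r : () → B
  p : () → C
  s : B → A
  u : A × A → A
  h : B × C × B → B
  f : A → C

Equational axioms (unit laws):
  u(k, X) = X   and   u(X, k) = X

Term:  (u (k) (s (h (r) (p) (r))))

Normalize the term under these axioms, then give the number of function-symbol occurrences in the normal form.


1. (u (k) (s (h (r) (p) (r))))  →  (s (h (r) (p) (r)))
normal form: (s (h (r) (p) (r)))

size = 5


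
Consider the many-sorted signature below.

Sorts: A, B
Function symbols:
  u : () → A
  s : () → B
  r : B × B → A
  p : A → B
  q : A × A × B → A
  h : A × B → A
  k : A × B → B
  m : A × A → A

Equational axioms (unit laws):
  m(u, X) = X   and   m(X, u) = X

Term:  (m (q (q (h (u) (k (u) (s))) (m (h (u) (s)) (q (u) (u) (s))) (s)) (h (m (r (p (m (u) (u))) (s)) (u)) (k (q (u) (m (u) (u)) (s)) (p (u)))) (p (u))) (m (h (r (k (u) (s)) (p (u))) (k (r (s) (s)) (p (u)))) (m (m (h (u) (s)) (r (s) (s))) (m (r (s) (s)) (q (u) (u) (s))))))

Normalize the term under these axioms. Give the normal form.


1. (m (q (q (h (u) (k (u) (s))) (m (h (u) (s)) (q (u) (u) (s))) (s)) (h (m (r (p (m (u) (u))) (s)) (u)) (k (q (u) (m (u) (u)) (s)) (p (u)))) (p (u))) (m (h (r (k (u) (s)) (p (u))) (k (r (s) (s)) (p (u)))) (m (m (h (u) (s)) (r (s) (s))) (m (r (s) (s)) (q (u) (u) (s))))))  →  (m (q (q (h (u) (k (u) (s))) (m (h (u) (s)) (q (u) (u) (s))) (s)) (h (r (p (m (u) (u))) (s)) (k (q (u) (m (u) (u)) (s)) (p (u)))) (p (u))) (m (h (r (k (u) (s)) (p (u))) (k (r (s) (s)) (p (u)))) (m (m (h (u) (s)) (r (s) (s))) (m (r (s) (s)) (q (u) (u) (s))))))
2. (m (q (q (h (u) (k (u) (s))) (m (h (u) (s)) (q (u) (u) (s))) (s)) (h (r (p (m (u) (u))) (s)) (k (q (u) (m (u) (u)) (s)) (p (u)))) (p (u))) (m (h (r (k (u) (s)) (p (u))) (k (r (s) (s)) (p (u)))) (m (m (h (u) (s)) (r (s) (s))) (m (r (s) (s)) (q (u) (u) (s))))))  →  (m (q (q (h (u) (k (u) (s))) (m (h (u) (s)) (q (u) (u) (s))) (s)) (h (r (p (u)) (s)) (k (q (u) (m (u) (u)) (s)) (p (u)))) (p (u))) (m (h (r (k (u) (s)) (p (u))) (k (r (s) (s)) (p (u)))) (m (m (h (u) (s)) (r (s) (s))) (m (r (s) (s)) (q (u) (u) (s))))))
3. (m (q (q (h (u) (k (u) (s))) (m (h (u) (s)) (q (u) (u) (s))) (s)) (h (r (p (u)) (s)) (k (q (u) (m (u) (u)) (s)) (p (u)))) (p (u))) (m (h (r (k (u) (s)) (p (u))) (k (r (s) (s)) (p (u)))) (m (m (h (u) (s)) (r (s) (s))) (m (r (s) (s)) (q (u) (u) (s))))))  →  (m (q (q (h (u) (k (u) (s))) (m (h (u) (s)) (q (u) (u) (s))) (s)) (h (r (p (u)) (s)) (k (q (u) (u) (s)) (p (u)))) (p (u))) (m (h (r (k (u) (s)) (p (u))) (k (r (s) (s)) (p (u)))) (m (m (h (u) (s)) (r (s) (s))) (m (r (s) (s)) (q (u) (u) (s))))))

normal form = (m (q (q (h (u) (k (u) (s))) (m (h (u) (s)) (q (u) (u) (s))) (s)) (h (r (p (u)) (s)) (k (q (u) (u) (s)) (p (u)))) (p (u))) (m (h (r (k (u) (s)) (p (u))) (k (r (s) (s)) (p (u)))) (m (m (h (u) (s)) (r (s) (s))) (m (r (s) (s)) (q (u) (u) (s))))))


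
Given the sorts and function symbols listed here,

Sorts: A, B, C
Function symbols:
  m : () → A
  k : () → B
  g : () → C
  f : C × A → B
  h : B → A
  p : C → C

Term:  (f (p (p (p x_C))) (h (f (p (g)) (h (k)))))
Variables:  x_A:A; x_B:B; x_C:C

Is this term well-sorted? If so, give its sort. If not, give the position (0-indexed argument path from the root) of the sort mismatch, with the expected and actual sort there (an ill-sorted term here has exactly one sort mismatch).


        x_C : C
      (p x_C) : C
    (p (p x_C)) : C
  (p (p (p x_C))) : C
        (g) : C
      (p (g)) : C
        (k) : B
      (h (k)) : A
    (f (p (g)) (h (k))) : B
  (h (f (p (g)) (h (k)))) : A
(f (p (p (p x_C))) (h (f (p (g)) (h (k))))) : B

well-sorted; sort = B


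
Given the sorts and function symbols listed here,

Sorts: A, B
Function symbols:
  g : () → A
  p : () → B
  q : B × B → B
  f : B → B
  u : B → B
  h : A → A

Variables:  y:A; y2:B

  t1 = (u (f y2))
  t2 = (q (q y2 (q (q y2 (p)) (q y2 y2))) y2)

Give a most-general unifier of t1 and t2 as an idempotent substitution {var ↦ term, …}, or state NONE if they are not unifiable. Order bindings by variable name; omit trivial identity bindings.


NONE (not unifiable)

head clash or occurs-check failure — not unifiable


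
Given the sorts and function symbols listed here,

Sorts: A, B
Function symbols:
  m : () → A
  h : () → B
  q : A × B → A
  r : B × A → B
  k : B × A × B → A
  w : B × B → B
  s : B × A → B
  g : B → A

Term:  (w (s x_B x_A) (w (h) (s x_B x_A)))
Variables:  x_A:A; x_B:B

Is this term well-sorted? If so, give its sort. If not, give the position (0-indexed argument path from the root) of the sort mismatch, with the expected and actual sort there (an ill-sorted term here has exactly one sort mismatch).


    x_B : B
    x_A : A
  (s x_B x_A) : B
    (h) : B
      x_B : B
      x_A : A
    (s x_B x_A) : B
  (w (h) (s x_B x_A)) : B
(w (s x_B x_A) (w (h) (s x_B x_A))) : B

well-sorted; sort = B


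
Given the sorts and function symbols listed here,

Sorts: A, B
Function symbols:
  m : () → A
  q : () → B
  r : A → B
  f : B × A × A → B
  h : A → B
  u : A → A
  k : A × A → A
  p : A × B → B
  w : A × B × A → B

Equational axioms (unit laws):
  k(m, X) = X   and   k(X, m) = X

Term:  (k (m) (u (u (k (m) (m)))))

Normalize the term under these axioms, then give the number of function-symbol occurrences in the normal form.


1. (k (m) (u (u (k (m) (m)))))  →  (u (u (k (m) (m))))
2. (u (u (k (m) (m))))  →  (u (u (m)))
normal form: (u (u (m)))

size = 3


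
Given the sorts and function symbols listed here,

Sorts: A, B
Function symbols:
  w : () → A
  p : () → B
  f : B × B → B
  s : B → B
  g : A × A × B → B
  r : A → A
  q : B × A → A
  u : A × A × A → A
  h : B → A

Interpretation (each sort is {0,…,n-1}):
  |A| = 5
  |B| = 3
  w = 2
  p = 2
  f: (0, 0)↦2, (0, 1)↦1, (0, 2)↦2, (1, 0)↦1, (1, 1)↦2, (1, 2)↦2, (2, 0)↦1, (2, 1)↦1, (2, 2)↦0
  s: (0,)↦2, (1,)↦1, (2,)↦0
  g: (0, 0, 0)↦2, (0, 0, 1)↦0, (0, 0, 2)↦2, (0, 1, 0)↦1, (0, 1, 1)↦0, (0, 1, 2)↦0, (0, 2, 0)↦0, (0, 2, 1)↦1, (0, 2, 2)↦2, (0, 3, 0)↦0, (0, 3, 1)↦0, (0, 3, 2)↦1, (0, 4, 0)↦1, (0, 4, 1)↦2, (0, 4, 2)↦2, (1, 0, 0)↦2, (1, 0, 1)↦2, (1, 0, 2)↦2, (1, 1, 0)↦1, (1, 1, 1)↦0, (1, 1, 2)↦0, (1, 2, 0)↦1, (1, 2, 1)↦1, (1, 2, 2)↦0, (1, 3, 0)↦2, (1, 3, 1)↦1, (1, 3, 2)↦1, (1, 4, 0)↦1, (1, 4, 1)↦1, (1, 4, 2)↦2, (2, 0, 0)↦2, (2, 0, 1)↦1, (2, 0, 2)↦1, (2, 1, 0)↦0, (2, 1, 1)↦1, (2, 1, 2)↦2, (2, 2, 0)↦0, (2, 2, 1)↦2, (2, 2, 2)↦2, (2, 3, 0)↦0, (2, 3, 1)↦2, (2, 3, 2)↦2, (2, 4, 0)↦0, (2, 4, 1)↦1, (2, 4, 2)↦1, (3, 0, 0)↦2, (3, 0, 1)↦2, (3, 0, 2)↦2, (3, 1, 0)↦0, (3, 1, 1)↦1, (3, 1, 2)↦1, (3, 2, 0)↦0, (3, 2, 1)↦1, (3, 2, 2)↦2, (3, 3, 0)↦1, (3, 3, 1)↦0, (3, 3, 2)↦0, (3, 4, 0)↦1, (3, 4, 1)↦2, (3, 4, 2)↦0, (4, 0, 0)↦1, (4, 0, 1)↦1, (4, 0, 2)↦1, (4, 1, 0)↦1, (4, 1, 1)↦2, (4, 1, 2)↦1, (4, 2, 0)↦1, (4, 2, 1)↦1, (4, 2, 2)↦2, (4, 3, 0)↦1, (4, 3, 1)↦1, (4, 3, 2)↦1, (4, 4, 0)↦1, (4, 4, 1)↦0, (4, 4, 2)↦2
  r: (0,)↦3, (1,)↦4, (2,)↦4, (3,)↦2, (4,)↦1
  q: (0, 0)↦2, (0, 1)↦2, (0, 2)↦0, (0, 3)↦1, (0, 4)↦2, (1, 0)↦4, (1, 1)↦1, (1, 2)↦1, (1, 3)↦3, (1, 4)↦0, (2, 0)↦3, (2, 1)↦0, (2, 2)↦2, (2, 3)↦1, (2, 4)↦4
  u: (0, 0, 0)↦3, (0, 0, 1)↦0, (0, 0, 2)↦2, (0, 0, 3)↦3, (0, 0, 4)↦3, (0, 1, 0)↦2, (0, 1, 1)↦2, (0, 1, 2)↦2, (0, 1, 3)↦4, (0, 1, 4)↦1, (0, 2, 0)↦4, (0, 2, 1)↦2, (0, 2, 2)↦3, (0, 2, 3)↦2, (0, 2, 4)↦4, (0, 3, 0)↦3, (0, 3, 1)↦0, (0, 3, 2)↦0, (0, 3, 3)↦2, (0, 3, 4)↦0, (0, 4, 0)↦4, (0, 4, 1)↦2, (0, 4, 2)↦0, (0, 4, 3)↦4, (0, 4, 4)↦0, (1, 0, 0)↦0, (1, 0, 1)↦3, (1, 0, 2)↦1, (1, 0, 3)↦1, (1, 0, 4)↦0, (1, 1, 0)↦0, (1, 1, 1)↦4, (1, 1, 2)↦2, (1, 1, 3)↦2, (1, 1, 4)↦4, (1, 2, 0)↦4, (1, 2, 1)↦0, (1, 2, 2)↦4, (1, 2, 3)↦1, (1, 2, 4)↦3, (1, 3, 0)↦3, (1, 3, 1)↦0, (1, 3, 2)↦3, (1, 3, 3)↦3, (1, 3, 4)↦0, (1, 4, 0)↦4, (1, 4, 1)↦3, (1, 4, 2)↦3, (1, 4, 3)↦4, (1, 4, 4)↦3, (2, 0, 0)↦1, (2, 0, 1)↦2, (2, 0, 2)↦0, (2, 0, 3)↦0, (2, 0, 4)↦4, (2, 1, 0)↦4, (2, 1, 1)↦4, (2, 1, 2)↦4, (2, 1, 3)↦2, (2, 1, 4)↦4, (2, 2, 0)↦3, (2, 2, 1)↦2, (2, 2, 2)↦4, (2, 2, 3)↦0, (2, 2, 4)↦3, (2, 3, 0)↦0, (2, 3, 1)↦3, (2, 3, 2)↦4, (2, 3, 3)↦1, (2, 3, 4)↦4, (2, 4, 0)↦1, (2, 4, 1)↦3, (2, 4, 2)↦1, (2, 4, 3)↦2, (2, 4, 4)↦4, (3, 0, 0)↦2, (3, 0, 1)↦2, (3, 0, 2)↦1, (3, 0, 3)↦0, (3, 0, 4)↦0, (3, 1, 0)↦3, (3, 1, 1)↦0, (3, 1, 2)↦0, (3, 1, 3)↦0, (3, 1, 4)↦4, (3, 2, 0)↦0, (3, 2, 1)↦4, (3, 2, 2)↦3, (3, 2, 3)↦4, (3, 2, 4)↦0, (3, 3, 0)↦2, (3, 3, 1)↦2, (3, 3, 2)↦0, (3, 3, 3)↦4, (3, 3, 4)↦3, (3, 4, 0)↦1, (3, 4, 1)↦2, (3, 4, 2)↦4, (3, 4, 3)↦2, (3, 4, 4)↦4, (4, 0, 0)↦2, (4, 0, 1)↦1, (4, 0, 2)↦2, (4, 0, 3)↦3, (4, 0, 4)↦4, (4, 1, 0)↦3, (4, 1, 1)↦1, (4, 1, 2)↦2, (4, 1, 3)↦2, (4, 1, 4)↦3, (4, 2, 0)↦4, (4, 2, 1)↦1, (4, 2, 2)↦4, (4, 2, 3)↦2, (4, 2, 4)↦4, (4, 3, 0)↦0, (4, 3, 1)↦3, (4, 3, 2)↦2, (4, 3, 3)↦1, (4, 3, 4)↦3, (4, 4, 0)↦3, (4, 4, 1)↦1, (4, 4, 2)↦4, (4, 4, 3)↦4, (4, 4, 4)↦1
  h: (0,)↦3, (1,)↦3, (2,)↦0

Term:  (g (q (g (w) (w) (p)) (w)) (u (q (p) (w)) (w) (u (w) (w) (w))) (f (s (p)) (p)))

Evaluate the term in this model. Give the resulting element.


  w = 2
  w = 2
  p = 2
  (g (w) (w) (p)) = g(2, 2, 2) = 2
  w = 2
  (q (g (w) (w) (p)) (w)) = q(2, 2) = 2
  p = 2
  w = 2
  (q (p) (w)) = q(2, 2) = 2
  w = 2
  w = 2
  w = 2
  w = 2
  (u (w) (w) (w)) = u(2, 2, 2) = 4
  (u (q (p) (w)) (w) (u (w) (w) (w))) = u(2, 2, 4) = 3
  p = 2
  (s (p)) = s(2,) = 0
  p = 2
  (f (s (p)) (p)) = f(0, 2) = 2
  (g (q (g (w) (w) (p)) (w)) (u (q (p) (w)) (w) (u (w) (w) (w))) (f (s (p)) (p))) = g(2, 3, 2) = 2

value = 2


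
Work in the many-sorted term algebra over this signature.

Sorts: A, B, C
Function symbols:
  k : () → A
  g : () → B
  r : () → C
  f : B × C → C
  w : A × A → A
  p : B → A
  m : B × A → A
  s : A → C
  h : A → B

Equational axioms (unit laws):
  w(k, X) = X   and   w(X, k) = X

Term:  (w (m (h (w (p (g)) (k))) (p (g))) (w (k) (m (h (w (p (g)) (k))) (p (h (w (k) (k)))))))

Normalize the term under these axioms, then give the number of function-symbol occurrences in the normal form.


size = 14

1. (w (m (h (w (p (g)) (k))) (p (g))) (w (k) (m (h (w (p (g)) (k))) (p (h (w (k) (k)))))))  →  (w (m (h (p (g))) (p (g))) (w (k) (m (h (w (p (g)) (k))) (p (h (w (k) (k)))))))
2. (w (m (h (p (g))) (p (g))) (w (k) (m (h (w (p (g)) (k))) (p (h (w (k) (k)))))))  →  (w (m (h (p (g))) (p (g))) (m (h (w (p (g)) (k))) (p (h (w (k) (k))))))
3. (w (m (h (p (g))) (p (g))) (m (h (w (p (g)) (k))) (p (h (w (k) (k))))))  →  (w (m (h (p (g))) (p (g))) (m (h (p (g))) (p (h (w (k) (k))))))
4. (w (m (h (p (g))) (p (g))) (m (h (p (g))) (p (h (w (k) (k))))))  →  (w (m (h (p (g))) (p (g))) (m (h (p (g))) (p (h (k)))))
normal form: (w (m (h (p (g))) (p (g))) (m (h (p (g))) (p (h (k)))))


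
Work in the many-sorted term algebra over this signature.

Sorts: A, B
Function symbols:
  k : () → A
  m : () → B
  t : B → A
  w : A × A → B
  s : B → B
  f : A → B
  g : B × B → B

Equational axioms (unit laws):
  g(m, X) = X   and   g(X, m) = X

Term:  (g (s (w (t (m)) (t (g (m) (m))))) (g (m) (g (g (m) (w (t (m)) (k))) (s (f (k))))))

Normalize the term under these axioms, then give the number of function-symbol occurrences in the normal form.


size = 15

1. (g (s (w (t (m)) (t (g (m) (m))))) (g (m) (g (g (m) (w (t (m)) (k))) (s (f (k))))))  →  (g (s (w (t (m)) (t (m)))) (g (m) (g (g (m) (w (t (m)) (k))) (s (f (k))))))
2. (g (s (w (t (m)) (t (m)))) (g (m) (g (g (m) (w (t (m)) (k))) (s (f (k))))))  →  (g (s (w (t (m)) (t (m)))) (g (g (m) (w (t (m)) (k))) (s (f (k)))))
3. (g (s (w (t (m)) (t (m)))) (g (g (m) (w (t (m)) (k))) (s (f (k)))))  →  (g (s (w (t (m)) (t (m)))) (g (w (t (m)) (k)) (s (f (k)))))
normal form: (g (s (w (t (m)) (t (m)))) (g (w (t (m)) (k)) (s (f (k)))))


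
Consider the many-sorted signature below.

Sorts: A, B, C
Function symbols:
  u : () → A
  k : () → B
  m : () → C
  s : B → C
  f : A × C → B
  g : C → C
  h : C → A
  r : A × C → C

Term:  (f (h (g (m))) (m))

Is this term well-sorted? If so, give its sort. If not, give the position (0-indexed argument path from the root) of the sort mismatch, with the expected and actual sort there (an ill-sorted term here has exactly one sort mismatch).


      (m) : C
    (g (m)) : C
  (h (g (m))) : A
  (m) : C
(f (h (g (m))) (m)) : B

well-sorted; sort = B


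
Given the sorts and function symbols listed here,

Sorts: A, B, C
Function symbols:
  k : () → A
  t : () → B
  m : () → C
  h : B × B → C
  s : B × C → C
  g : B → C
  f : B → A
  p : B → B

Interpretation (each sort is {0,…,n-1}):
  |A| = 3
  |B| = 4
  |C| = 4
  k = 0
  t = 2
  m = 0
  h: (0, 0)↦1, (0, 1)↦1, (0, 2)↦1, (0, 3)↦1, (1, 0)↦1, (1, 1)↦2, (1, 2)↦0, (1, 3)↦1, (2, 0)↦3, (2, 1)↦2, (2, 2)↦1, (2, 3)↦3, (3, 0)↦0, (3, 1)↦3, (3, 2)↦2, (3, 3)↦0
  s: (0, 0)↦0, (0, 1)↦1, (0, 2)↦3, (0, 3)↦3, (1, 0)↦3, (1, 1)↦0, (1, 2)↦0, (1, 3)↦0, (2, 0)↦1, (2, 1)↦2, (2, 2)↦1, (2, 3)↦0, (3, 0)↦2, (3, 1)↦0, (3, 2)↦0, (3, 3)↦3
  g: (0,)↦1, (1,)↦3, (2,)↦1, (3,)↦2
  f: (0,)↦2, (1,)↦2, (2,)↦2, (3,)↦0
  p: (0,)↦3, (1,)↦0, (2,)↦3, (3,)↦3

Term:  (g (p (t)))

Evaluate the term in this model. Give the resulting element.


value = 2

  t = 2
  (p (t)) = p(2,) = 3
  (g (p (t))) = g(3,) = 2


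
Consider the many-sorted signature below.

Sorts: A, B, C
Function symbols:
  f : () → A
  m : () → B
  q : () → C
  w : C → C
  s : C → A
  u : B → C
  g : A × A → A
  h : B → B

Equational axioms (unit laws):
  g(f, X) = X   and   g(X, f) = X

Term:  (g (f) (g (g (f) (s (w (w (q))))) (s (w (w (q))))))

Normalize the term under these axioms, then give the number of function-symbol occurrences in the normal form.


size = 9

1. (g (f) (g (g (f) (s (w (w (q))))) (s (w (w (q))))))  →  (g (g (f) (s (w (w (q))))) (s (w (w (q)))))
2. (g (g (f) (s (w (w (q))))) (s (w (w (q)))))  →  (g (s (w (w (q)))) (s (w (w (q)))))
normal form: (g (s (w (w (q)))) (s (w (w (q)))))


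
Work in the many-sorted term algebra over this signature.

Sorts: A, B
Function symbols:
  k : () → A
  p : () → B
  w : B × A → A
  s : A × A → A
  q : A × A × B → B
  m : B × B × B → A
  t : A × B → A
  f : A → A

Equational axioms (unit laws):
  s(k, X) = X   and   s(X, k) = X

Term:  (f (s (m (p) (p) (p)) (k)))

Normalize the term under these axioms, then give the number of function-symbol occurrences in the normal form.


size = 5

1. (f (s (m (p) (p) (p)) (k)))  →  (f (m (p) (p) (p)))
normal form: (f (m (p) (p) (p)))


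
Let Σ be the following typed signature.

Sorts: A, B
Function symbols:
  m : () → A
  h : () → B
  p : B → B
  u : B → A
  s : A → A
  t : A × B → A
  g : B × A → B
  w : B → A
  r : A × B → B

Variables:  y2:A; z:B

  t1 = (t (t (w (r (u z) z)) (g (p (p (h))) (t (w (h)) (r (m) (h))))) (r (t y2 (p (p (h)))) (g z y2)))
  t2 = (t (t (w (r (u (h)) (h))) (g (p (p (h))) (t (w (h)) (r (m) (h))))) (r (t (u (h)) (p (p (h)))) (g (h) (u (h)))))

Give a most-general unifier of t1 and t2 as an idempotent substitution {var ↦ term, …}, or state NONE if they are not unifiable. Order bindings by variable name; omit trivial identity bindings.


{y2 ↦ (u (h)), z ↦ (h)}


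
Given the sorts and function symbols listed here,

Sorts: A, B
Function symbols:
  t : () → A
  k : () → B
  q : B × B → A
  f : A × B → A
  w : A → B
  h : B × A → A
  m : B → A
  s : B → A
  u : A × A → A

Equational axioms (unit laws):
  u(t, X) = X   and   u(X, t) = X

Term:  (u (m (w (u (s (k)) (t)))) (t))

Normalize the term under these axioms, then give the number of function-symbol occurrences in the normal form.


size = 4

1. (u (m (w (u (s (k)) (t)))) (t))  →  (m (w (u (s (k)) (t))))
2. (m (w (u (s (k)) (t))))  →  (m (w (s (k))))
normal form: (m (w (s (k))))


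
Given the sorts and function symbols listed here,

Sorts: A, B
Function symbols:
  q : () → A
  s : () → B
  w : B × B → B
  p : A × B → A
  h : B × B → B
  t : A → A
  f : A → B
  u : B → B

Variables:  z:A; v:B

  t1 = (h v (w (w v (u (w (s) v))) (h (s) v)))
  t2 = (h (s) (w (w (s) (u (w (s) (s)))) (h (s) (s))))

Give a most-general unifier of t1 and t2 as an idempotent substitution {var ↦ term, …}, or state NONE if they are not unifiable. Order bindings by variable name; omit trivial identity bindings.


{v ↦ (s)}


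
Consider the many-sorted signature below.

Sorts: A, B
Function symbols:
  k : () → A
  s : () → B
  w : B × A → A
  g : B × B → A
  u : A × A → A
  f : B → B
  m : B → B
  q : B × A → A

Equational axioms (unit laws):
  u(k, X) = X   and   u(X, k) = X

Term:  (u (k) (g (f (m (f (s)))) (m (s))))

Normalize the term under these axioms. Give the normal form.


1. (u (k) (g (f (m (f (s)))) (m (s))))  →  (g (f (m (f (s)))) (m (s)))

normal form = (g (f (m (f (s)))) (m (s)))


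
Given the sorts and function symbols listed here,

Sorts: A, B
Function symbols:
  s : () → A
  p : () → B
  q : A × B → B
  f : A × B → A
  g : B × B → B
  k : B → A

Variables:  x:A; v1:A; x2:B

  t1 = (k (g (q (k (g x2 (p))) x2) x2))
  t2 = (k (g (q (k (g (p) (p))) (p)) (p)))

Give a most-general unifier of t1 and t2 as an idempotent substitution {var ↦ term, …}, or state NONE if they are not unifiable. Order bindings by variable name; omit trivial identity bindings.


{x2 ↦ (p)}


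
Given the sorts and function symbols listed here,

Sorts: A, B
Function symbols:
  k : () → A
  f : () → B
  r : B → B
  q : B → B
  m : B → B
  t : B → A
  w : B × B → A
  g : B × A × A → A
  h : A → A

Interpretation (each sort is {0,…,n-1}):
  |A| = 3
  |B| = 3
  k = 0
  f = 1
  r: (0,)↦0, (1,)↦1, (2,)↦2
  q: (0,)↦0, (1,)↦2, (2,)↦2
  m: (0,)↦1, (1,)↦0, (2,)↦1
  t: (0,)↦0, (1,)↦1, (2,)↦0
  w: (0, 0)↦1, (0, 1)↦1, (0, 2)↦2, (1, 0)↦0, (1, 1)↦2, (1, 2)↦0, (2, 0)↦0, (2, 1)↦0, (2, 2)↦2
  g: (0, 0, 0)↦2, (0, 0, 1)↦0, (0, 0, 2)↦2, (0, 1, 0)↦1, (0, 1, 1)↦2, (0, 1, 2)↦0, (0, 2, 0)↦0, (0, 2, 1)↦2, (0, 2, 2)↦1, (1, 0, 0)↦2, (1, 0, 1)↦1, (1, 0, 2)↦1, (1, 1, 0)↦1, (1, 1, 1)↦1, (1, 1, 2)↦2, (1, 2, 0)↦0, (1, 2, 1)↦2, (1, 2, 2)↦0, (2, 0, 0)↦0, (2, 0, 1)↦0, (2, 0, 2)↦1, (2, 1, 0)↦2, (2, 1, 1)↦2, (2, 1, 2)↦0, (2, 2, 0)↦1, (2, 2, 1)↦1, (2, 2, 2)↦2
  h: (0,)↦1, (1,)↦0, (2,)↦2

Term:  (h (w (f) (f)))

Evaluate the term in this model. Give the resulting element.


value = 2

  f = 1
  f = 1
  (w (f) (f)) = w(1, 1) = 2
  (h (w (f) (f))) = h(2,) = 2
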